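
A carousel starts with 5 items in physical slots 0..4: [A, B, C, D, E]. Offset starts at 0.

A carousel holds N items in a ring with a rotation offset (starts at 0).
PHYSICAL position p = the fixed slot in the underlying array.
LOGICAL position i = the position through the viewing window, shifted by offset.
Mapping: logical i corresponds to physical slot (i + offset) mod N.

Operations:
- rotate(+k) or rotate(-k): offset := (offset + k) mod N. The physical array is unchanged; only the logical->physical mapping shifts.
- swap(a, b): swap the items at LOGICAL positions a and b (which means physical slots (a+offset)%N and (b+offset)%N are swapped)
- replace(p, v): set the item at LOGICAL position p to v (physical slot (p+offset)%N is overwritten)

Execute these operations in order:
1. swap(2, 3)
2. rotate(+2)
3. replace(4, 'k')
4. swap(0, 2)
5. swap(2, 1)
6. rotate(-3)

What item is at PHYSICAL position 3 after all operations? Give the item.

Answer: D

Derivation:
After op 1 (swap(2, 3)): offset=0, physical=[A,B,D,C,E], logical=[A,B,D,C,E]
After op 2 (rotate(+2)): offset=2, physical=[A,B,D,C,E], logical=[D,C,E,A,B]
After op 3 (replace(4, 'k')): offset=2, physical=[A,k,D,C,E], logical=[D,C,E,A,k]
After op 4 (swap(0, 2)): offset=2, physical=[A,k,E,C,D], logical=[E,C,D,A,k]
After op 5 (swap(2, 1)): offset=2, physical=[A,k,E,D,C], logical=[E,D,C,A,k]
After op 6 (rotate(-3)): offset=4, physical=[A,k,E,D,C], logical=[C,A,k,E,D]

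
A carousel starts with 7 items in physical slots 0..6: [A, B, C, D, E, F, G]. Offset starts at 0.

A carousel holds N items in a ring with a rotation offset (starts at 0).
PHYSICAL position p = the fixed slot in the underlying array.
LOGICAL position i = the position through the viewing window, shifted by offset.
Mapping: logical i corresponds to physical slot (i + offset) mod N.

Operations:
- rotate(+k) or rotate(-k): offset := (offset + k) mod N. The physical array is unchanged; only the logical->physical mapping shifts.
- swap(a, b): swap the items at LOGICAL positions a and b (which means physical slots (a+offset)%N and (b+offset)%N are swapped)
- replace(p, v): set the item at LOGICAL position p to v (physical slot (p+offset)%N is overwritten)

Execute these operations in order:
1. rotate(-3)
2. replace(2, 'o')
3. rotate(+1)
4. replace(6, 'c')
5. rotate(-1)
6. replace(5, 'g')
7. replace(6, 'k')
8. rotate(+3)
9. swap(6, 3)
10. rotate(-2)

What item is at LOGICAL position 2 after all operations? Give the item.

Answer: A

Derivation:
After op 1 (rotate(-3)): offset=4, physical=[A,B,C,D,E,F,G], logical=[E,F,G,A,B,C,D]
After op 2 (replace(2, 'o')): offset=4, physical=[A,B,C,D,E,F,o], logical=[E,F,o,A,B,C,D]
After op 3 (rotate(+1)): offset=5, physical=[A,B,C,D,E,F,o], logical=[F,o,A,B,C,D,E]
After op 4 (replace(6, 'c')): offset=5, physical=[A,B,C,D,c,F,o], logical=[F,o,A,B,C,D,c]
After op 5 (rotate(-1)): offset=4, physical=[A,B,C,D,c,F,o], logical=[c,F,o,A,B,C,D]
After op 6 (replace(5, 'g')): offset=4, physical=[A,B,g,D,c,F,o], logical=[c,F,o,A,B,g,D]
After op 7 (replace(6, 'k')): offset=4, physical=[A,B,g,k,c,F,o], logical=[c,F,o,A,B,g,k]
After op 8 (rotate(+3)): offset=0, physical=[A,B,g,k,c,F,o], logical=[A,B,g,k,c,F,o]
After op 9 (swap(6, 3)): offset=0, physical=[A,B,g,o,c,F,k], logical=[A,B,g,o,c,F,k]
After op 10 (rotate(-2)): offset=5, physical=[A,B,g,o,c,F,k], logical=[F,k,A,B,g,o,c]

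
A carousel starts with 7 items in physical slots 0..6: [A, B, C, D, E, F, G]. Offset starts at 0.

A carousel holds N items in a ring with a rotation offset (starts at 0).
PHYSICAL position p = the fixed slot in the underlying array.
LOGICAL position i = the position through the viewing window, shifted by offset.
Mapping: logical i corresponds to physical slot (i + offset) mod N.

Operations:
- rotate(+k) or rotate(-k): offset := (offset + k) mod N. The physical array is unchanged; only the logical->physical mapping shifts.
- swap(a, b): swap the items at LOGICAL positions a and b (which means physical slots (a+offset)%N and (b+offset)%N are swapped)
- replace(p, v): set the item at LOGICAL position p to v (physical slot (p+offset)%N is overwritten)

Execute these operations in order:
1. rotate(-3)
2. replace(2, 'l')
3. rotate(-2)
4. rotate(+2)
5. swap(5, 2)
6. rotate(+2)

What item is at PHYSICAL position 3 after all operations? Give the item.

After op 1 (rotate(-3)): offset=4, physical=[A,B,C,D,E,F,G], logical=[E,F,G,A,B,C,D]
After op 2 (replace(2, 'l')): offset=4, physical=[A,B,C,D,E,F,l], logical=[E,F,l,A,B,C,D]
After op 3 (rotate(-2)): offset=2, physical=[A,B,C,D,E,F,l], logical=[C,D,E,F,l,A,B]
After op 4 (rotate(+2)): offset=4, physical=[A,B,C,D,E,F,l], logical=[E,F,l,A,B,C,D]
After op 5 (swap(5, 2)): offset=4, physical=[A,B,l,D,E,F,C], logical=[E,F,C,A,B,l,D]
After op 6 (rotate(+2)): offset=6, physical=[A,B,l,D,E,F,C], logical=[C,A,B,l,D,E,F]

Answer: D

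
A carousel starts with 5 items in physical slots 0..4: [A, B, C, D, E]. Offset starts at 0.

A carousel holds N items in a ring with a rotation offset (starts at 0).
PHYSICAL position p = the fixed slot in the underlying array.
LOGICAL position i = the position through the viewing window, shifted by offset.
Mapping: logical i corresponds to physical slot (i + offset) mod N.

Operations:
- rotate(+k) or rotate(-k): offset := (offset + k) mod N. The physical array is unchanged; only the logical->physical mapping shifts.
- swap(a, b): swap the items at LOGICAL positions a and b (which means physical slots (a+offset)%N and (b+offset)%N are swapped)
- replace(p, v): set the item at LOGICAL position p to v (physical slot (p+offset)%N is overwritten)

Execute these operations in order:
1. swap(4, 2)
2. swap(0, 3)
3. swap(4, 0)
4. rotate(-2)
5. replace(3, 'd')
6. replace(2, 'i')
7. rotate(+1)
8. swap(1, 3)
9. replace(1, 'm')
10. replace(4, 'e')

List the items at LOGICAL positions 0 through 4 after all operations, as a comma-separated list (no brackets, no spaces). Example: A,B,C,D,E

After op 1 (swap(4, 2)): offset=0, physical=[A,B,E,D,C], logical=[A,B,E,D,C]
After op 2 (swap(0, 3)): offset=0, physical=[D,B,E,A,C], logical=[D,B,E,A,C]
After op 3 (swap(4, 0)): offset=0, physical=[C,B,E,A,D], logical=[C,B,E,A,D]
After op 4 (rotate(-2)): offset=3, physical=[C,B,E,A,D], logical=[A,D,C,B,E]
After op 5 (replace(3, 'd')): offset=3, physical=[C,d,E,A,D], logical=[A,D,C,d,E]
After op 6 (replace(2, 'i')): offset=3, physical=[i,d,E,A,D], logical=[A,D,i,d,E]
After op 7 (rotate(+1)): offset=4, physical=[i,d,E,A,D], logical=[D,i,d,E,A]
After op 8 (swap(1, 3)): offset=4, physical=[E,d,i,A,D], logical=[D,E,d,i,A]
After op 9 (replace(1, 'm')): offset=4, physical=[m,d,i,A,D], logical=[D,m,d,i,A]
After op 10 (replace(4, 'e')): offset=4, physical=[m,d,i,e,D], logical=[D,m,d,i,e]

Answer: D,m,d,i,e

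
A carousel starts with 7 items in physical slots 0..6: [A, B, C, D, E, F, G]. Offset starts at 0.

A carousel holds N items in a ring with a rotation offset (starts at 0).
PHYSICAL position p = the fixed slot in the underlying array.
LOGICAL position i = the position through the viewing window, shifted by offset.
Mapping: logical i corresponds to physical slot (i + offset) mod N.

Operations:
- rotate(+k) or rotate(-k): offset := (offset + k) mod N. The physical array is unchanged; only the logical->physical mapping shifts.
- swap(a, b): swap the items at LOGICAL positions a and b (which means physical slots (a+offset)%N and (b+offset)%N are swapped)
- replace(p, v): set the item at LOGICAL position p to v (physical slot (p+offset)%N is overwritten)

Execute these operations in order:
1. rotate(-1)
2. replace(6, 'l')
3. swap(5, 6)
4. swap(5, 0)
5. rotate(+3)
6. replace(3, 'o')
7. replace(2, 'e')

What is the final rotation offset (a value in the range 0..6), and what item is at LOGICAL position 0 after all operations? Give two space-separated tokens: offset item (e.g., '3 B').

Answer: 2 C

Derivation:
After op 1 (rotate(-1)): offset=6, physical=[A,B,C,D,E,F,G], logical=[G,A,B,C,D,E,F]
After op 2 (replace(6, 'l')): offset=6, physical=[A,B,C,D,E,l,G], logical=[G,A,B,C,D,E,l]
After op 3 (swap(5, 6)): offset=6, physical=[A,B,C,D,l,E,G], logical=[G,A,B,C,D,l,E]
After op 4 (swap(5, 0)): offset=6, physical=[A,B,C,D,G,E,l], logical=[l,A,B,C,D,G,E]
After op 5 (rotate(+3)): offset=2, physical=[A,B,C,D,G,E,l], logical=[C,D,G,E,l,A,B]
After op 6 (replace(3, 'o')): offset=2, physical=[A,B,C,D,G,o,l], logical=[C,D,G,o,l,A,B]
After op 7 (replace(2, 'e')): offset=2, physical=[A,B,C,D,e,o,l], logical=[C,D,e,o,l,A,B]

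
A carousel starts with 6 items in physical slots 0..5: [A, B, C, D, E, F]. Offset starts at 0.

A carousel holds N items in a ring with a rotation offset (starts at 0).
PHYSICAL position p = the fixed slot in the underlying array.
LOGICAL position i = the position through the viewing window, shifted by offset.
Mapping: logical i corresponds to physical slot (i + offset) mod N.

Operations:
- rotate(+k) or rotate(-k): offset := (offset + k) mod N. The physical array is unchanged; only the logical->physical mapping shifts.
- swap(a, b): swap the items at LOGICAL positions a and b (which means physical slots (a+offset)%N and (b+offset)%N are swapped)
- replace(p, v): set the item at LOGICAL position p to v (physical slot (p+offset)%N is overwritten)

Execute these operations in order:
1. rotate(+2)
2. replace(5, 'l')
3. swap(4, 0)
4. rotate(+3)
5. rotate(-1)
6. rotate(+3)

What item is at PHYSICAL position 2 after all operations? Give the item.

Answer: A

Derivation:
After op 1 (rotate(+2)): offset=2, physical=[A,B,C,D,E,F], logical=[C,D,E,F,A,B]
After op 2 (replace(5, 'l')): offset=2, physical=[A,l,C,D,E,F], logical=[C,D,E,F,A,l]
After op 3 (swap(4, 0)): offset=2, physical=[C,l,A,D,E,F], logical=[A,D,E,F,C,l]
After op 4 (rotate(+3)): offset=5, physical=[C,l,A,D,E,F], logical=[F,C,l,A,D,E]
After op 5 (rotate(-1)): offset=4, physical=[C,l,A,D,E,F], logical=[E,F,C,l,A,D]
After op 6 (rotate(+3)): offset=1, physical=[C,l,A,D,E,F], logical=[l,A,D,E,F,C]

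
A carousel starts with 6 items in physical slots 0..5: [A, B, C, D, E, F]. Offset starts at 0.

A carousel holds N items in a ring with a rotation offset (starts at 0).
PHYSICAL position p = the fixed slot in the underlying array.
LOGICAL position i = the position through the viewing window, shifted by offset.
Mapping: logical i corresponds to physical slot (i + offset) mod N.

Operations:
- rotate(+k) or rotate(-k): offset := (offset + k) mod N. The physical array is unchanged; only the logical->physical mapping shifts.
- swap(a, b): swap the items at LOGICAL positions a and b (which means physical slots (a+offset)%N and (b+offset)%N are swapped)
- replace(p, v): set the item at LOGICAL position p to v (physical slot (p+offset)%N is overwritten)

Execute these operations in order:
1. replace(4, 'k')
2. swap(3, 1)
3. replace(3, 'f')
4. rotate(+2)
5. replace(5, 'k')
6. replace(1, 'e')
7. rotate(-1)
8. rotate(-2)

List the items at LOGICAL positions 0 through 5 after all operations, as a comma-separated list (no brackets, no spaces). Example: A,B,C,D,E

Answer: F,A,k,C,e,k

Derivation:
After op 1 (replace(4, 'k')): offset=0, physical=[A,B,C,D,k,F], logical=[A,B,C,D,k,F]
After op 2 (swap(3, 1)): offset=0, physical=[A,D,C,B,k,F], logical=[A,D,C,B,k,F]
After op 3 (replace(3, 'f')): offset=0, physical=[A,D,C,f,k,F], logical=[A,D,C,f,k,F]
After op 4 (rotate(+2)): offset=2, physical=[A,D,C,f,k,F], logical=[C,f,k,F,A,D]
After op 5 (replace(5, 'k')): offset=2, physical=[A,k,C,f,k,F], logical=[C,f,k,F,A,k]
After op 6 (replace(1, 'e')): offset=2, physical=[A,k,C,e,k,F], logical=[C,e,k,F,A,k]
After op 7 (rotate(-1)): offset=1, physical=[A,k,C,e,k,F], logical=[k,C,e,k,F,A]
After op 8 (rotate(-2)): offset=5, physical=[A,k,C,e,k,F], logical=[F,A,k,C,e,k]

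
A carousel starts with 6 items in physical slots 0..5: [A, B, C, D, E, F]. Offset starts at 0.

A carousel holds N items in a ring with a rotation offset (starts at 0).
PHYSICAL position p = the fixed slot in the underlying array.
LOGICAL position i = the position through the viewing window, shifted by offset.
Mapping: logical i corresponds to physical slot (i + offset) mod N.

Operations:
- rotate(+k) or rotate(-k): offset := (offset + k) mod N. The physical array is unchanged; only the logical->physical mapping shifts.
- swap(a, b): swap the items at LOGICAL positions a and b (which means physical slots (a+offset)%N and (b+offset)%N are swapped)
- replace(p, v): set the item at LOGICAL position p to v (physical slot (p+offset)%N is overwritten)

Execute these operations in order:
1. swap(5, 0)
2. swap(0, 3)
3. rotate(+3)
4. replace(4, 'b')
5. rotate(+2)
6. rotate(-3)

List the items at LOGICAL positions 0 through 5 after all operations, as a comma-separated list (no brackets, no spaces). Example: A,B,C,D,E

Answer: C,F,E,A,D,b

Derivation:
After op 1 (swap(5, 0)): offset=0, physical=[F,B,C,D,E,A], logical=[F,B,C,D,E,A]
After op 2 (swap(0, 3)): offset=0, physical=[D,B,C,F,E,A], logical=[D,B,C,F,E,A]
After op 3 (rotate(+3)): offset=3, physical=[D,B,C,F,E,A], logical=[F,E,A,D,B,C]
After op 4 (replace(4, 'b')): offset=3, physical=[D,b,C,F,E,A], logical=[F,E,A,D,b,C]
After op 5 (rotate(+2)): offset=5, physical=[D,b,C,F,E,A], logical=[A,D,b,C,F,E]
After op 6 (rotate(-3)): offset=2, physical=[D,b,C,F,E,A], logical=[C,F,E,A,D,b]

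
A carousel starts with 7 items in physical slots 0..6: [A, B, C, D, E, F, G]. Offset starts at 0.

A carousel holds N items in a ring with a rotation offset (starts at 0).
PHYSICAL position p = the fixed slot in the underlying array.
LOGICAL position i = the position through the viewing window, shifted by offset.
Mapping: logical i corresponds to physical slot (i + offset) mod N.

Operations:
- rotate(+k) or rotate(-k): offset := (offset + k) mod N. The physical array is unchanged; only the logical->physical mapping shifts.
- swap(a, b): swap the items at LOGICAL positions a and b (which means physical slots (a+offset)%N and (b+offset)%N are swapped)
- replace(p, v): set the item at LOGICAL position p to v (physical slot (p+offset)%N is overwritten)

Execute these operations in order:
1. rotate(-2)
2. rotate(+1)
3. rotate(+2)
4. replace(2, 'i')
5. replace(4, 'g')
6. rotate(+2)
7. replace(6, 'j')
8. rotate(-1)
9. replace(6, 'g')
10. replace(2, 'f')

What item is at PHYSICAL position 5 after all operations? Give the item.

Answer: g

Derivation:
After op 1 (rotate(-2)): offset=5, physical=[A,B,C,D,E,F,G], logical=[F,G,A,B,C,D,E]
After op 2 (rotate(+1)): offset=6, physical=[A,B,C,D,E,F,G], logical=[G,A,B,C,D,E,F]
After op 3 (rotate(+2)): offset=1, physical=[A,B,C,D,E,F,G], logical=[B,C,D,E,F,G,A]
After op 4 (replace(2, 'i')): offset=1, physical=[A,B,C,i,E,F,G], logical=[B,C,i,E,F,G,A]
After op 5 (replace(4, 'g')): offset=1, physical=[A,B,C,i,E,g,G], logical=[B,C,i,E,g,G,A]
After op 6 (rotate(+2)): offset=3, physical=[A,B,C,i,E,g,G], logical=[i,E,g,G,A,B,C]
After op 7 (replace(6, 'j')): offset=3, physical=[A,B,j,i,E,g,G], logical=[i,E,g,G,A,B,j]
After op 8 (rotate(-1)): offset=2, physical=[A,B,j,i,E,g,G], logical=[j,i,E,g,G,A,B]
After op 9 (replace(6, 'g')): offset=2, physical=[A,g,j,i,E,g,G], logical=[j,i,E,g,G,A,g]
After op 10 (replace(2, 'f')): offset=2, physical=[A,g,j,i,f,g,G], logical=[j,i,f,g,G,A,g]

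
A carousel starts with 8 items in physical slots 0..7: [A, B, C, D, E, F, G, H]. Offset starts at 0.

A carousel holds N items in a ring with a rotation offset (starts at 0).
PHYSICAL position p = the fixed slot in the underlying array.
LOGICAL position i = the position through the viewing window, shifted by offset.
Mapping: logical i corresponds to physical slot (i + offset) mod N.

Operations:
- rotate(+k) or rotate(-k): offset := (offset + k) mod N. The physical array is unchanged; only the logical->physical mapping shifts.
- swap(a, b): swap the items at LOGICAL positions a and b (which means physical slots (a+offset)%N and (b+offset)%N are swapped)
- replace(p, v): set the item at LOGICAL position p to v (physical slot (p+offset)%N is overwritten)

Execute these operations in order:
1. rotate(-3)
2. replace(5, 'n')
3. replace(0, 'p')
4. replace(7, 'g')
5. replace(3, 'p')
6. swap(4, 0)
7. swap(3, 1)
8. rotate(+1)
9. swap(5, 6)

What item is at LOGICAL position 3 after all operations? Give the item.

After op 1 (rotate(-3)): offset=5, physical=[A,B,C,D,E,F,G,H], logical=[F,G,H,A,B,C,D,E]
After op 2 (replace(5, 'n')): offset=5, physical=[A,B,n,D,E,F,G,H], logical=[F,G,H,A,B,n,D,E]
After op 3 (replace(0, 'p')): offset=5, physical=[A,B,n,D,E,p,G,H], logical=[p,G,H,A,B,n,D,E]
After op 4 (replace(7, 'g')): offset=5, physical=[A,B,n,D,g,p,G,H], logical=[p,G,H,A,B,n,D,g]
After op 5 (replace(3, 'p')): offset=5, physical=[p,B,n,D,g,p,G,H], logical=[p,G,H,p,B,n,D,g]
After op 6 (swap(4, 0)): offset=5, physical=[p,p,n,D,g,B,G,H], logical=[B,G,H,p,p,n,D,g]
After op 7 (swap(3, 1)): offset=5, physical=[G,p,n,D,g,B,p,H], logical=[B,p,H,G,p,n,D,g]
After op 8 (rotate(+1)): offset=6, physical=[G,p,n,D,g,B,p,H], logical=[p,H,G,p,n,D,g,B]
After op 9 (swap(5, 6)): offset=6, physical=[G,p,n,g,D,B,p,H], logical=[p,H,G,p,n,g,D,B]

Answer: p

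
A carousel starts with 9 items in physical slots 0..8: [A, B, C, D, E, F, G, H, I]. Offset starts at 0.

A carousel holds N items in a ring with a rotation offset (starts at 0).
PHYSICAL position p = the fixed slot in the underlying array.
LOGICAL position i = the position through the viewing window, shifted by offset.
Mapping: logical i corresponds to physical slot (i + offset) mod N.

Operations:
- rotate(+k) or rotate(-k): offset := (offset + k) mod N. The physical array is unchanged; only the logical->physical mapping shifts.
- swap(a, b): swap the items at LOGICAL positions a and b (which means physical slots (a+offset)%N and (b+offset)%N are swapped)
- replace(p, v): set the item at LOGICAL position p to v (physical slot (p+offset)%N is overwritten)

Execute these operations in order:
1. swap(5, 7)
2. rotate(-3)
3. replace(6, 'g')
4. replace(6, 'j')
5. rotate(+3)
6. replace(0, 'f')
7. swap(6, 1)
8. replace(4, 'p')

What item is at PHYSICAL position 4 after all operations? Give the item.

Answer: p

Derivation:
After op 1 (swap(5, 7)): offset=0, physical=[A,B,C,D,E,H,G,F,I], logical=[A,B,C,D,E,H,G,F,I]
After op 2 (rotate(-3)): offset=6, physical=[A,B,C,D,E,H,G,F,I], logical=[G,F,I,A,B,C,D,E,H]
After op 3 (replace(6, 'g')): offset=6, physical=[A,B,C,g,E,H,G,F,I], logical=[G,F,I,A,B,C,g,E,H]
After op 4 (replace(6, 'j')): offset=6, physical=[A,B,C,j,E,H,G,F,I], logical=[G,F,I,A,B,C,j,E,H]
After op 5 (rotate(+3)): offset=0, physical=[A,B,C,j,E,H,G,F,I], logical=[A,B,C,j,E,H,G,F,I]
After op 6 (replace(0, 'f')): offset=0, physical=[f,B,C,j,E,H,G,F,I], logical=[f,B,C,j,E,H,G,F,I]
After op 7 (swap(6, 1)): offset=0, physical=[f,G,C,j,E,H,B,F,I], logical=[f,G,C,j,E,H,B,F,I]
After op 8 (replace(4, 'p')): offset=0, physical=[f,G,C,j,p,H,B,F,I], logical=[f,G,C,j,p,H,B,F,I]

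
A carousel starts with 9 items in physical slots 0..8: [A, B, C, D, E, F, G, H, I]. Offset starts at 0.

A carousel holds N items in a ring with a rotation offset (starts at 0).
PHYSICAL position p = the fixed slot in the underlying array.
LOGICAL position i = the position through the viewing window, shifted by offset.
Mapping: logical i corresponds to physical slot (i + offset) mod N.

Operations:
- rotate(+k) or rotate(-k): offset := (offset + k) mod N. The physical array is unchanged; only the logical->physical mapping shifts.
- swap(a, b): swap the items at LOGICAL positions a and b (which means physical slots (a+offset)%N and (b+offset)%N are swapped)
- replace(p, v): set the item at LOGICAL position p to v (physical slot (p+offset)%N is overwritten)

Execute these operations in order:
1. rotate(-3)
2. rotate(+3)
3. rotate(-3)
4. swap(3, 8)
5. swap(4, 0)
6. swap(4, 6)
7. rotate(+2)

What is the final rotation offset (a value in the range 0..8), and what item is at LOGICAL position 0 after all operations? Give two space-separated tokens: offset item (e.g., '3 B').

Answer: 8 I

Derivation:
After op 1 (rotate(-3)): offset=6, physical=[A,B,C,D,E,F,G,H,I], logical=[G,H,I,A,B,C,D,E,F]
After op 2 (rotate(+3)): offset=0, physical=[A,B,C,D,E,F,G,H,I], logical=[A,B,C,D,E,F,G,H,I]
After op 3 (rotate(-3)): offset=6, physical=[A,B,C,D,E,F,G,H,I], logical=[G,H,I,A,B,C,D,E,F]
After op 4 (swap(3, 8)): offset=6, physical=[F,B,C,D,E,A,G,H,I], logical=[G,H,I,F,B,C,D,E,A]
After op 5 (swap(4, 0)): offset=6, physical=[F,G,C,D,E,A,B,H,I], logical=[B,H,I,F,G,C,D,E,A]
After op 6 (swap(4, 6)): offset=6, physical=[F,D,C,G,E,A,B,H,I], logical=[B,H,I,F,D,C,G,E,A]
After op 7 (rotate(+2)): offset=8, physical=[F,D,C,G,E,A,B,H,I], logical=[I,F,D,C,G,E,A,B,H]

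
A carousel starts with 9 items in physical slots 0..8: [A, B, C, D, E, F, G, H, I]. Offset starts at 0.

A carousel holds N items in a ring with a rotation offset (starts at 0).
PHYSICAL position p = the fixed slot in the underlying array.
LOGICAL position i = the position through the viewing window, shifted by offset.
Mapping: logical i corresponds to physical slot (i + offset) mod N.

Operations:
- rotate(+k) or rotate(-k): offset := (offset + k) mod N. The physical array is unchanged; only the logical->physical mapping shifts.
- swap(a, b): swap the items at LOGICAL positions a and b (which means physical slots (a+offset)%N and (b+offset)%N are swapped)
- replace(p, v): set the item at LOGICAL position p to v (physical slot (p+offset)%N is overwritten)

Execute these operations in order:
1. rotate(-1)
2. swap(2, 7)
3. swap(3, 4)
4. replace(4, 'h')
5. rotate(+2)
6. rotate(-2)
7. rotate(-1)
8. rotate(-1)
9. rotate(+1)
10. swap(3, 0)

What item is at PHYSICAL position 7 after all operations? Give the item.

After op 1 (rotate(-1)): offset=8, physical=[A,B,C,D,E,F,G,H,I], logical=[I,A,B,C,D,E,F,G,H]
After op 2 (swap(2, 7)): offset=8, physical=[A,G,C,D,E,F,B,H,I], logical=[I,A,G,C,D,E,F,B,H]
After op 3 (swap(3, 4)): offset=8, physical=[A,G,D,C,E,F,B,H,I], logical=[I,A,G,D,C,E,F,B,H]
After op 4 (replace(4, 'h')): offset=8, physical=[A,G,D,h,E,F,B,H,I], logical=[I,A,G,D,h,E,F,B,H]
After op 5 (rotate(+2)): offset=1, physical=[A,G,D,h,E,F,B,H,I], logical=[G,D,h,E,F,B,H,I,A]
After op 6 (rotate(-2)): offset=8, physical=[A,G,D,h,E,F,B,H,I], logical=[I,A,G,D,h,E,F,B,H]
After op 7 (rotate(-1)): offset=7, physical=[A,G,D,h,E,F,B,H,I], logical=[H,I,A,G,D,h,E,F,B]
After op 8 (rotate(-1)): offset=6, physical=[A,G,D,h,E,F,B,H,I], logical=[B,H,I,A,G,D,h,E,F]
After op 9 (rotate(+1)): offset=7, physical=[A,G,D,h,E,F,B,H,I], logical=[H,I,A,G,D,h,E,F,B]
After op 10 (swap(3, 0)): offset=7, physical=[A,H,D,h,E,F,B,G,I], logical=[G,I,A,H,D,h,E,F,B]

Answer: G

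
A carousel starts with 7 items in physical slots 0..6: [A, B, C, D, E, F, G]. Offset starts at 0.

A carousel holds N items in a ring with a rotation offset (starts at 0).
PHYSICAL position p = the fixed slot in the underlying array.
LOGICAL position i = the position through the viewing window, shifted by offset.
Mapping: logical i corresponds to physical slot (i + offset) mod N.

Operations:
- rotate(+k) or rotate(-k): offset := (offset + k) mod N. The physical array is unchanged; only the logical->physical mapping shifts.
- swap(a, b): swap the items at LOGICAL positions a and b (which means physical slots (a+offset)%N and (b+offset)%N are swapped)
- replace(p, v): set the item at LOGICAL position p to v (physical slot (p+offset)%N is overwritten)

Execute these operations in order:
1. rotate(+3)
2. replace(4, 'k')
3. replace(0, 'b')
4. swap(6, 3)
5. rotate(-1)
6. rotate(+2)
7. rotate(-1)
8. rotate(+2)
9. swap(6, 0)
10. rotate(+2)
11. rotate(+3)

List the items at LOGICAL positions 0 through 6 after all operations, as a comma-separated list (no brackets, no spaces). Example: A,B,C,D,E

After op 1 (rotate(+3)): offset=3, physical=[A,B,C,D,E,F,G], logical=[D,E,F,G,A,B,C]
After op 2 (replace(4, 'k')): offset=3, physical=[k,B,C,D,E,F,G], logical=[D,E,F,G,k,B,C]
After op 3 (replace(0, 'b')): offset=3, physical=[k,B,C,b,E,F,G], logical=[b,E,F,G,k,B,C]
After op 4 (swap(6, 3)): offset=3, physical=[k,B,G,b,E,F,C], logical=[b,E,F,C,k,B,G]
After op 5 (rotate(-1)): offset=2, physical=[k,B,G,b,E,F,C], logical=[G,b,E,F,C,k,B]
After op 6 (rotate(+2)): offset=4, physical=[k,B,G,b,E,F,C], logical=[E,F,C,k,B,G,b]
After op 7 (rotate(-1)): offset=3, physical=[k,B,G,b,E,F,C], logical=[b,E,F,C,k,B,G]
After op 8 (rotate(+2)): offset=5, physical=[k,B,G,b,E,F,C], logical=[F,C,k,B,G,b,E]
After op 9 (swap(6, 0)): offset=5, physical=[k,B,G,b,F,E,C], logical=[E,C,k,B,G,b,F]
After op 10 (rotate(+2)): offset=0, physical=[k,B,G,b,F,E,C], logical=[k,B,G,b,F,E,C]
After op 11 (rotate(+3)): offset=3, physical=[k,B,G,b,F,E,C], logical=[b,F,E,C,k,B,G]

Answer: b,F,E,C,k,B,G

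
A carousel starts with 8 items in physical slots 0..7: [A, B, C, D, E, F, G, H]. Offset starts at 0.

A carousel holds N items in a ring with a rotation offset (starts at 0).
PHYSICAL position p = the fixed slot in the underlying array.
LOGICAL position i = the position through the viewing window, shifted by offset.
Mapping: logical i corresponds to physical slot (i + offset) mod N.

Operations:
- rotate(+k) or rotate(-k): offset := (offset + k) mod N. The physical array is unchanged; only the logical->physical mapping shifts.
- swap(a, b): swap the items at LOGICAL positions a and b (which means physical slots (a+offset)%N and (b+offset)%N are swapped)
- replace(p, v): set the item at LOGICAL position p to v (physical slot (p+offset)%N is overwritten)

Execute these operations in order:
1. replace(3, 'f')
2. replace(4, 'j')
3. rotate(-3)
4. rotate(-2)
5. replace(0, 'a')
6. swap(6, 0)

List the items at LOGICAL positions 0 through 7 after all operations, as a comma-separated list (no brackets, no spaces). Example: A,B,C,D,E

Answer: B,j,F,G,H,A,a,C

Derivation:
After op 1 (replace(3, 'f')): offset=0, physical=[A,B,C,f,E,F,G,H], logical=[A,B,C,f,E,F,G,H]
After op 2 (replace(4, 'j')): offset=0, physical=[A,B,C,f,j,F,G,H], logical=[A,B,C,f,j,F,G,H]
After op 3 (rotate(-3)): offset=5, physical=[A,B,C,f,j,F,G,H], logical=[F,G,H,A,B,C,f,j]
After op 4 (rotate(-2)): offset=3, physical=[A,B,C,f,j,F,G,H], logical=[f,j,F,G,H,A,B,C]
After op 5 (replace(0, 'a')): offset=3, physical=[A,B,C,a,j,F,G,H], logical=[a,j,F,G,H,A,B,C]
After op 6 (swap(6, 0)): offset=3, physical=[A,a,C,B,j,F,G,H], logical=[B,j,F,G,H,A,a,C]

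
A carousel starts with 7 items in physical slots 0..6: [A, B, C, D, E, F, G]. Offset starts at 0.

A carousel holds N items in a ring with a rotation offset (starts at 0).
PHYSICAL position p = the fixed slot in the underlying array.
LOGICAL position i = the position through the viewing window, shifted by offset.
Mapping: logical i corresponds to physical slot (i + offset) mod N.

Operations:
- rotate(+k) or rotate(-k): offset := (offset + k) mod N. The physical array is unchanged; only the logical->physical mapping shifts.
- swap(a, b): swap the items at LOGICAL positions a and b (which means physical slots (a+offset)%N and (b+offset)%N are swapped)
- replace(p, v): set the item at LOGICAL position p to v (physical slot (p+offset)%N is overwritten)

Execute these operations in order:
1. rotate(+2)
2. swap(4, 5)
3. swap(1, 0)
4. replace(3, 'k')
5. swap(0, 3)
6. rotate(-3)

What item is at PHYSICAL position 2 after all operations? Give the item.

Answer: k

Derivation:
After op 1 (rotate(+2)): offset=2, physical=[A,B,C,D,E,F,G], logical=[C,D,E,F,G,A,B]
After op 2 (swap(4, 5)): offset=2, physical=[G,B,C,D,E,F,A], logical=[C,D,E,F,A,G,B]
After op 3 (swap(1, 0)): offset=2, physical=[G,B,D,C,E,F,A], logical=[D,C,E,F,A,G,B]
After op 4 (replace(3, 'k')): offset=2, physical=[G,B,D,C,E,k,A], logical=[D,C,E,k,A,G,B]
After op 5 (swap(0, 3)): offset=2, physical=[G,B,k,C,E,D,A], logical=[k,C,E,D,A,G,B]
After op 6 (rotate(-3)): offset=6, physical=[G,B,k,C,E,D,A], logical=[A,G,B,k,C,E,D]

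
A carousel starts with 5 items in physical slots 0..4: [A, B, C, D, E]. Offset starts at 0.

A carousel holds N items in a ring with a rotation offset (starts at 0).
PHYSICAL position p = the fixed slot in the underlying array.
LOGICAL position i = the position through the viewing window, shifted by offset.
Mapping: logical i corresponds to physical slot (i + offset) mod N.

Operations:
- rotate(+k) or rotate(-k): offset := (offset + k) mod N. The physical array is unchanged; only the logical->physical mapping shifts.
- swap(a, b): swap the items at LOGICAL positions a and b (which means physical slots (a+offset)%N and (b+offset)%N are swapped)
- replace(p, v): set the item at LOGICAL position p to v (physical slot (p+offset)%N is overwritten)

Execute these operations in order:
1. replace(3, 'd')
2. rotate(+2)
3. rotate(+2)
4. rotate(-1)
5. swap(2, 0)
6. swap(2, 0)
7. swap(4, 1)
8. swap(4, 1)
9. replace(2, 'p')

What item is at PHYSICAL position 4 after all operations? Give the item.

Answer: E

Derivation:
After op 1 (replace(3, 'd')): offset=0, physical=[A,B,C,d,E], logical=[A,B,C,d,E]
After op 2 (rotate(+2)): offset=2, physical=[A,B,C,d,E], logical=[C,d,E,A,B]
After op 3 (rotate(+2)): offset=4, physical=[A,B,C,d,E], logical=[E,A,B,C,d]
After op 4 (rotate(-1)): offset=3, physical=[A,B,C,d,E], logical=[d,E,A,B,C]
After op 5 (swap(2, 0)): offset=3, physical=[d,B,C,A,E], logical=[A,E,d,B,C]
After op 6 (swap(2, 0)): offset=3, physical=[A,B,C,d,E], logical=[d,E,A,B,C]
After op 7 (swap(4, 1)): offset=3, physical=[A,B,E,d,C], logical=[d,C,A,B,E]
After op 8 (swap(4, 1)): offset=3, physical=[A,B,C,d,E], logical=[d,E,A,B,C]
After op 9 (replace(2, 'p')): offset=3, physical=[p,B,C,d,E], logical=[d,E,p,B,C]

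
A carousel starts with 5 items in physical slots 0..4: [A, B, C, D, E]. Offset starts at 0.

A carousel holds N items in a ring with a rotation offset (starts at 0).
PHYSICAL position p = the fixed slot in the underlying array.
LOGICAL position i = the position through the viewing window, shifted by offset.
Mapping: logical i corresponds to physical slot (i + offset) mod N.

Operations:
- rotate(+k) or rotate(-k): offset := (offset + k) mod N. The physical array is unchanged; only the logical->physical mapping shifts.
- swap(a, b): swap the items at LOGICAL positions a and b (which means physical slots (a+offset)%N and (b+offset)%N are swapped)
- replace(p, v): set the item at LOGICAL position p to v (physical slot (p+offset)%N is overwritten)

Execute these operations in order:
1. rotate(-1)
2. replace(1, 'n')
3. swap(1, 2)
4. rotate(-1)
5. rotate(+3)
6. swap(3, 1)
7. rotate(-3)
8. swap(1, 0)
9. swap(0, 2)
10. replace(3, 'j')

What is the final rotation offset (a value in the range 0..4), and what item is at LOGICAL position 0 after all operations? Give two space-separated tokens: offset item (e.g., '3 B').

After op 1 (rotate(-1)): offset=4, physical=[A,B,C,D,E], logical=[E,A,B,C,D]
After op 2 (replace(1, 'n')): offset=4, physical=[n,B,C,D,E], logical=[E,n,B,C,D]
After op 3 (swap(1, 2)): offset=4, physical=[B,n,C,D,E], logical=[E,B,n,C,D]
After op 4 (rotate(-1)): offset=3, physical=[B,n,C,D,E], logical=[D,E,B,n,C]
After op 5 (rotate(+3)): offset=1, physical=[B,n,C,D,E], logical=[n,C,D,E,B]
After op 6 (swap(3, 1)): offset=1, physical=[B,n,E,D,C], logical=[n,E,D,C,B]
After op 7 (rotate(-3)): offset=3, physical=[B,n,E,D,C], logical=[D,C,B,n,E]
After op 8 (swap(1, 0)): offset=3, physical=[B,n,E,C,D], logical=[C,D,B,n,E]
After op 9 (swap(0, 2)): offset=3, physical=[C,n,E,B,D], logical=[B,D,C,n,E]
After op 10 (replace(3, 'j')): offset=3, physical=[C,j,E,B,D], logical=[B,D,C,j,E]

Answer: 3 B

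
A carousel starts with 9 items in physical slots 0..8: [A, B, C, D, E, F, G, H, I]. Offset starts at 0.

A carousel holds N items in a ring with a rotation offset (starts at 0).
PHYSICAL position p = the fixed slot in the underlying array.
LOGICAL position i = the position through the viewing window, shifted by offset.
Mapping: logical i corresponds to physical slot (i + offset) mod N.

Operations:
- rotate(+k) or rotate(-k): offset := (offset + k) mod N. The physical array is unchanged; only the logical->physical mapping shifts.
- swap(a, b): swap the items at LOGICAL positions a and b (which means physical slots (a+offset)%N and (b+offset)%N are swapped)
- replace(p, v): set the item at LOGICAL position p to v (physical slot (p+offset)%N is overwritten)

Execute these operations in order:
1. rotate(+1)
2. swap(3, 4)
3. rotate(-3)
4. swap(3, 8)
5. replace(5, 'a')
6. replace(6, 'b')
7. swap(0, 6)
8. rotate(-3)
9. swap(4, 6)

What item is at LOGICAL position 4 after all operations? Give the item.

Answer: G

Derivation:
After op 1 (rotate(+1)): offset=1, physical=[A,B,C,D,E,F,G,H,I], logical=[B,C,D,E,F,G,H,I,A]
After op 2 (swap(3, 4)): offset=1, physical=[A,B,C,D,F,E,G,H,I], logical=[B,C,D,F,E,G,H,I,A]
After op 3 (rotate(-3)): offset=7, physical=[A,B,C,D,F,E,G,H,I], logical=[H,I,A,B,C,D,F,E,G]
After op 4 (swap(3, 8)): offset=7, physical=[A,G,C,D,F,E,B,H,I], logical=[H,I,A,G,C,D,F,E,B]
After op 5 (replace(5, 'a')): offset=7, physical=[A,G,C,a,F,E,B,H,I], logical=[H,I,A,G,C,a,F,E,B]
After op 6 (replace(6, 'b')): offset=7, physical=[A,G,C,a,b,E,B,H,I], logical=[H,I,A,G,C,a,b,E,B]
After op 7 (swap(0, 6)): offset=7, physical=[A,G,C,a,H,E,B,b,I], logical=[b,I,A,G,C,a,H,E,B]
After op 8 (rotate(-3)): offset=4, physical=[A,G,C,a,H,E,B,b,I], logical=[H,E,B,b,I,A,G,C,a]
After op 9 (swap(4, 6)): offset=4, physical=[A,I,C,a,H,E,B,b,G], logical=[H,E,B,b,G,A,I,C,a]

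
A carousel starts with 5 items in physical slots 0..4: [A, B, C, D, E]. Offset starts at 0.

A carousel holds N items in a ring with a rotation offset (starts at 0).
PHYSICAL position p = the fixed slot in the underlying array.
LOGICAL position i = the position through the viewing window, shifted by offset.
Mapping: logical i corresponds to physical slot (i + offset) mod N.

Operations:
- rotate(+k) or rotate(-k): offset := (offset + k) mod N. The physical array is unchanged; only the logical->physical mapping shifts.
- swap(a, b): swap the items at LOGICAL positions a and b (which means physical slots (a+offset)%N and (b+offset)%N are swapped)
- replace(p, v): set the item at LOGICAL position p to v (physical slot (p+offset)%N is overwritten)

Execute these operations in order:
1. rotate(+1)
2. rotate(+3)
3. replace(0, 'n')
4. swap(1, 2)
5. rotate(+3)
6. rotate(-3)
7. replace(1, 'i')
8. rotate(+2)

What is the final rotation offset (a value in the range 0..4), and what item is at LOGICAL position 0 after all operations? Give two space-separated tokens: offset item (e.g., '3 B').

Answer: 1 A

Derivation:
After op 1 (rotate(+1)): offset=1, physical=[A,B,C,D,E], logical=[B,C,D,E,A]
After op 2 (rotate(+3)): offset=4, physical=[A,B,C,D,E], logical=[E,A,B,C,D]
After op 3 (replace(0, 'n')): offset=4, physical=[A,B,C,D,n], logical=[n,A,B,C,D]
After op 4 (swap(1, 2)): offset=4, physical=[B,A,C,D,n], logical=[n,B,A,C,D]
After op 5 (rotate(+3)): offset=2, physical=[B,A,C,D,n], logical=[C,D,n,B,A]
After op 6 (rotate(-3)): offset=4, physical=[B,A,C,D,n], logical=[n,B,A,C,D]
After op 7 (replace(1, 'i')): offset=4, physical=[i,A,C,D,n], logical=[n,i,A,C,D]
After op 8 (rotate(+2)): offset=1, physical=[i,A,C,D,n], logical=[A,C,D,n,i]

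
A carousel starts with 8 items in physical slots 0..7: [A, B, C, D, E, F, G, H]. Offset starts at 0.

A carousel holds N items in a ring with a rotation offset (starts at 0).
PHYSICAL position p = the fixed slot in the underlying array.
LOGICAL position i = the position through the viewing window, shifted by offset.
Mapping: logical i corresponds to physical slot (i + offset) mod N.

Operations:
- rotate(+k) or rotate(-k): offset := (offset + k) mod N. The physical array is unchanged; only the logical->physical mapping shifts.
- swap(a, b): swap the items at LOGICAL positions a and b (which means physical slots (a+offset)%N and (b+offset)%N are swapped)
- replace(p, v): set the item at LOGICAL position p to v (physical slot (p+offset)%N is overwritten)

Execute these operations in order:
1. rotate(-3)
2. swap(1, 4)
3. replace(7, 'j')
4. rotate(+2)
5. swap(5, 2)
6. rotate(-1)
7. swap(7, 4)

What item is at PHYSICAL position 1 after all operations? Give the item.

Answer: j

Derivation:
After op 1 (rotate(-3)): offset=5, physical=[A,B,C,D,E,F,G,H], logical=[F,G,H,A,B,C,D,E]
After op 2 (swap(1, 4)): offset=5, physical=[A,G,C,D,E,F,B,H], logical=[F,B,H,A,G,C,D,E]
After op 3 (replace(7, 'j')): offset=5, physical=[A,G,C,D,j,F,B,H], logical=[F,B,H,A,G,C,D,j]
After op 4 (rotate(+2)): offset=7, physical=[A,G,C,D,j,F,B,H], logical=[H,A,G,C,D,j,F,B]
After op 5 (swap(5, 2)): offset=7, physical=[A,j,C,D,G,F,B,H], logical=[H,A,j,C,D,G,F,B]
After op 6 (rotate(-1)): offset=6, physical=[A,j,C,D,G,F,B,H], logical=[B,H,A,j,C,D,G,F]
After op 7 (swap(7, 4)): offset=6, physical=[A,j,F,D,G,C,B,H], logical=[B,H,A,j,F,D,G,C]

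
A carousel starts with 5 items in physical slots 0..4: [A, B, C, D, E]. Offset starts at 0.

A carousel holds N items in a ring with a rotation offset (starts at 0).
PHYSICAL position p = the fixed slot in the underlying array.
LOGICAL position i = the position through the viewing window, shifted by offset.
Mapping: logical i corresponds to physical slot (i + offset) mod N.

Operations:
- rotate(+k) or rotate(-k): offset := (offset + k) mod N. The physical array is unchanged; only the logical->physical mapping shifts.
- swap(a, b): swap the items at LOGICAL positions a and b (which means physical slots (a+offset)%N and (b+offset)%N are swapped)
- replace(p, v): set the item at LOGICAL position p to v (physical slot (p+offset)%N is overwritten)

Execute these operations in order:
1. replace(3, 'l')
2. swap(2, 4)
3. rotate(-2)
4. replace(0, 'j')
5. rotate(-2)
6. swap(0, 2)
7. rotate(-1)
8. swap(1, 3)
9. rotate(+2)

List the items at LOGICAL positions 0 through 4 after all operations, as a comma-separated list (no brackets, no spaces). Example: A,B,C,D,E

Answer: E,j,C,A,B

Derivation:
After op 1 (replace(3, 'l')): offset=0, physical=[A,B,C,l,E], logical=[A,B,C,l,E]
After op 2 (swap(2, 4)): offset=0, physical=[A,B,E,l,C], logical=[A,B,E,l,C]
After op 3 (rotate(-2)): offset=3, physical=[A,B,E,l,C], logical=[l,C,A,B,E]
After op 4 (replace(0, 'j')): offset=3, physical=[A,B,E,j,C], logical=[j,C,A,B,E]
After op 5 (rotate(-2)): offset=1, physical=[A,B,E,j,C], logical=[B,E,j,C,A]
After op 6 (swap(0, 2)): offset=1, physical=[A,j,E,B,C], logical=[j,E,B,C,A]
After op 7 (rotate(-1)): offset=0, physical=[A,j,E,B,C], logical=[A,j,E,B,C]
After op 8 (swap(1, 3)): offset=0, physical=[A,B,E,j,C], logical=[A,B,E,j,C]
After op 9 (rotate(+2)): offset=2, physical=[A,B,E,j,C], logical=[E,j,C,A,B]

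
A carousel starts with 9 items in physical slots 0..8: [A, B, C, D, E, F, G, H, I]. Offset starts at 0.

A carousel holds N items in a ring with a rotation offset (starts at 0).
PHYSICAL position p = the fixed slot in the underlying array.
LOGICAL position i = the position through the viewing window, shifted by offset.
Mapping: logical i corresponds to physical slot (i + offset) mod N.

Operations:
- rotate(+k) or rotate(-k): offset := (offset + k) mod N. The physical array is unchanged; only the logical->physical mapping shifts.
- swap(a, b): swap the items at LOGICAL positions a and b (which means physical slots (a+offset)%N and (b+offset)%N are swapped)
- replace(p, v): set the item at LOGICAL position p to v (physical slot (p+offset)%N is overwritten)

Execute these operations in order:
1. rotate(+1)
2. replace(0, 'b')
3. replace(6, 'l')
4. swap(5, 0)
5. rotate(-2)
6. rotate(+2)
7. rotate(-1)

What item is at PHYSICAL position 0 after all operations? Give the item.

After op 1 (rotate(+1)): offset=1, physical=[A,B,C,D,E,F,G,H,I], logical=[B,C,D,E,F,G,H,I,A]
After op 2 (replace(0, 'b')): offset=1, physical=[A,b,C,D,E,F,G,H,I], logical=[b,C,D,E,F,G,H,I,A]
After op 3 (replace(6, 'l')): offset=1, physical=[A,b,C,D,E,F,G,l,I], logical=[b,C,D,E,F,G,l,I,A]
After op 4 (swap(5, 0)): offset=1, physical=[A,G,C,D,E,F,b,l,I], logical=[G,C,D,E,F,b,l,I,A]
After op 5 (rotate(-2)): offset=8, physical=[A,G,C,D,E,F,b,l,I], logical=[I,A,G,C,D,E,F,b,l]
After op 6 (rotate(+2)): offset=1, physical=[A,G,C,D,E,F,b,l,I], logical=[G,C,D,E,F,b,l,I,A]
After op 7 (rotate(-1)): offset=0, physical=[A,G,C,D,E,F,b,l,I], logical=[A,G,C,D,E,F,b,l,I]

Answer: A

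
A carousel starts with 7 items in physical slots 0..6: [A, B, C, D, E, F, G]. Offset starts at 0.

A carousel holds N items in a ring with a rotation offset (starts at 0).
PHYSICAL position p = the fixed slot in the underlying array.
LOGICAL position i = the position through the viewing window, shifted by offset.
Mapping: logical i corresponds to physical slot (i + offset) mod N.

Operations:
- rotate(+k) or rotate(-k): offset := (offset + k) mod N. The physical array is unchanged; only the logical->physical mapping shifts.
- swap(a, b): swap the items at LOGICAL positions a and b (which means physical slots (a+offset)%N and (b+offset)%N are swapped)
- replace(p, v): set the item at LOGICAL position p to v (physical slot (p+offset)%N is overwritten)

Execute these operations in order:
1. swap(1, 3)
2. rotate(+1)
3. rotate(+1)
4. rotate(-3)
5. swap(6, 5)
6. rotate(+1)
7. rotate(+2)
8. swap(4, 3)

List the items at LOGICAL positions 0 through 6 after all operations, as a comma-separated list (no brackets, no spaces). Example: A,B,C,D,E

After op 1 (swap(1, 3)): offset=0, physical=[A,D,C,B,E,F,G], logical=[A,D,C,B,E,F,G]
After op 2 (rotate(+1)): offset=1, physical=[A,D,C,B,E,F,G], logical=[D,C,B,E,F,G,A]
After op 3 (rotate(+1)): offset=2, physical=[A,D,C,B,E,F,G], logical=[C,B,E,F,G,A,D]
After op 4 (rotate(-3)): offset=6, physical=[A,D,C,B,E,F,G], logical=[G,A,D,C,B,E,F]
After op 5 (swap(6, 5)): offset=6, physical=[A,D,C,B,F,E,G], logical=[G,A,D,C,B,F,E]
After op 6 (rotate(+1)): offset=0, physical=[A,D,C,B,F,E,G], logical=[A,D,C,B,F,E,G]
After op 7 (rotate(+2)): offset=2, physical=[A,D,C,B,F,E,G], logical=[C,B,F,E,G,A,D]
After op 8 (swap(4, 3)): offset=2, physical=[A,D,C,B,F,G,E], logical=[C,B,F,G,E,A,D]

Answer: C,B,F,G,E,A,D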